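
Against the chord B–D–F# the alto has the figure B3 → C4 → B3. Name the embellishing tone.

C4 is a neighbor tone.

The harmony at that moment is B minor triad (B, D, F#); C4 is not a chord tone.
It is approached by step up from B3 and left by step down to B3.
Step away and step back to the same note — a neighbor tone (upper neighbor).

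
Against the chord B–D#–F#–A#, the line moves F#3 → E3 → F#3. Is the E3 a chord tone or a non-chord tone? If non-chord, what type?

The harmony at that moment is B major seventh chord (B, D#, F#, A#); E3 is not a chord tone.
It is approached by step down from F#3 and left by step up to F#3.
Step away and step back to the same note — a neighbor tone (lower neighbor).

Non-chord tone — a neighbor tone.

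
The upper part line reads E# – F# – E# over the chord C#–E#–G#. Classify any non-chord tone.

F# is a neighbor tone.

The harmony at that moment is C# major triad (C#, E#, G#); F# is not a chord tone.
It is approached by step up from E# and left by step down to E#.
Step away and step back to the same note — a neighbor tone (upper neighbor).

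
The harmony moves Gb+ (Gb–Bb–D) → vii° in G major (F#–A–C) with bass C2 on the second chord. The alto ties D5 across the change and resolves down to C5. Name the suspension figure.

9–8 suspension.

At the second chord the bass is C2. The suspended D5 lies a ninth above the bass; after resolving down by step to C5, the interval above the bass becomes an octave.
Suspension figures are named by those two intervals: 9–8.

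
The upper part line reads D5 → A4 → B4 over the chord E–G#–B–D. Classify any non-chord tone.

The harmony at that moment is E dominant seventh chord (E, G#, B, D); A4 is not a chord tone.
It is approached by leap down from D5 and left by step up to B4.
Leap in, step out — an appoggiatura.

A4 is an appoggiatura.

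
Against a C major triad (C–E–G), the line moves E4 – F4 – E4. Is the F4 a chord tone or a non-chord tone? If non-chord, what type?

The harmony at that moment is C major triad (C, E, G); F4 is not a chord tone.
It is approached by step up from E4 and left by step down to E4.
Step away and step back to the same note — a neighbor tone (upper neighbor).

Non-chord tone — a neighbor tone.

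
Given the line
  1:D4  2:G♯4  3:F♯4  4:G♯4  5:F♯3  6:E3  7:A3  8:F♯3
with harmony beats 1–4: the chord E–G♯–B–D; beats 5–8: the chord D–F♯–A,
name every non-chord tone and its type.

F♯4 (beat 3) — neighbor tone; E3 (beat 6) — escape tone.

The harmony at that moment is E dominant seventh chord (E, G♯, B, D); F♯4 is not a chord tone.
It is approached by step down from G♯4 and left by step up to G♯4.
Step away and step back to the same note — a neighbor tone (lower neighbor).
The harmony at that moment is D major triad (D, F♯, A); E3 is not a chord tone.
It is approached by step down from F♯3 and left by leap up to A3.
Step in, leap out — an escape tone.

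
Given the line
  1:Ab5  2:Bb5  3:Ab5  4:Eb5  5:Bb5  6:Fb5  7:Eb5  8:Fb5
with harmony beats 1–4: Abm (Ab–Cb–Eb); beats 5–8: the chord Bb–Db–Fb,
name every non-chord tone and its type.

Bb5 (beat 2) — neighbor tone; Eb5 (beat 7) — neighbor tone.

The harmony at that moment is Ab minor triad (Ab, Cb, Eb); Bb5 is not a chord tone.
It is approached by step up from Ab5 and left by step down to Ab5.
Step away and step back to the same note — a neighbor tone (upper neighbor).
The harmony at that moment is Bb diminished triad (Bb, Db, Fb); Eb5 is not a chord tone.
It is approached by step down from Fb5 and left by step up to Fb5.
Step away and step back to the same note — a neighbor tone (lower neighbor).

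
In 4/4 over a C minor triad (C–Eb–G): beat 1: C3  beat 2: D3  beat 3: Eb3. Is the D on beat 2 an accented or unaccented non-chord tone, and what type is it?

The harmony at that moment is C minor triad (C, Eb, G); D3 is not a chord tone.
It is approached by step up from C3 and left by step up to Eb3.
Step in, step out in the same direction — a passing tone.
It falls on a weak beat, so it is unaccented.

Unaccented passing tone.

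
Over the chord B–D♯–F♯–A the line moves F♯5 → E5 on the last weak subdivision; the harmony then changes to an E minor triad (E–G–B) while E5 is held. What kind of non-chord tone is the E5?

E5 is an anticipation.

The harmony at that moment is B dominant seventh chord (B, D♯, F♯, A); E5 is not a chord tone.
It is approached by step down from F♯5 and then sustained as the same pitch into the next harmony.
Arriving early and becoming a chord tone when the harmony changes — an anticipation.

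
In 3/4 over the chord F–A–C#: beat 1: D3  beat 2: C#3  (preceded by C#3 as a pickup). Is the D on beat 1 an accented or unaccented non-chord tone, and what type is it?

The harmony at that moment is F augmented triad (F, A, C#); D3 is not a chord tone.
It is approached by step up from C#3 and left by step down to C#3.
Step away and step back to the same note — a neighbor tone (upper neighbor).
It falls on the downbeat, so it is accented.

Accented neighbor tone.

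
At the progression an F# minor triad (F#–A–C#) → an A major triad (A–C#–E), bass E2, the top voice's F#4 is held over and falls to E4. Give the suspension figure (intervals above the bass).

At the second chord the bass is E2. The suspended F#4 lies a ninth above the bass; after resolving down by step to E4, the interval above the bass becomes an octave.
Suspension figures are named by those two intervals: 9–8.

9–8 suspension.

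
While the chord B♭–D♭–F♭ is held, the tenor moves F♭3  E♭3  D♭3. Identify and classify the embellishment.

E♭3 is a passing tone.

The harmony at that moment is B♭ diminished triad (B♭, D♭, F♭); E♭3 is not a chord tone.
It is approached by step down from F♭3 and left by step down to D♭3.
Step in, step out in the same direction — a passing tone.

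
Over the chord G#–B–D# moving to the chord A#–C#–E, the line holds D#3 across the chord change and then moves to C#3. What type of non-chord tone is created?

D#3 is a suspension.

The harmony at that moment is A# diminished triad (A#, C#, E); D#3 is not a chord tone.
It is held over (the same pitch as the preceding D#3) and left by step down to C#3.
Held over from the previous chord and resolving down by step — a suspension.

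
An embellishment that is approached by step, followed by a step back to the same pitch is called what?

Approach: by step. Departure: by step in the opposite direction, back to the starting pitch.
Stepwise on both sides but reversing to return to the same chord tone — a neighbor tone. (Had it continued onward in the same direction it would be a passing tone instead.)

Neighbor tone.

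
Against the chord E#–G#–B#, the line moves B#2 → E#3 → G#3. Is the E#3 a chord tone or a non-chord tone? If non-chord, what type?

E# minor triad contains E#, G#, B#; E# is the root, so it is a chord tone.

Chord tone (the root of E# minor triad).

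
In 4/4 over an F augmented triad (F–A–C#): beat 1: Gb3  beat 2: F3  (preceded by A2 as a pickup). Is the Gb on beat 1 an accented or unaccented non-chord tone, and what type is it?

The harmony at that moment is F augmented triad (F, A, C#); Gb3 is not a chord tone.
It is approached by leap up from A2 and left by step down to F3.
Leap in, step out — an appoggiatura.
It falls on the downbeat, so it is accented.

Accented appoggiatura.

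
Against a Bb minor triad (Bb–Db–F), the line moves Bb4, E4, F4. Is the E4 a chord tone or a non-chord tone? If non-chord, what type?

The harmony at that moment is Bb minor triad (Bb, Db, F); E4 is not a chord tone.
It is approached by leap down from Bb4 and left by step up to F4.
Leap in, step out — an appoggiatura.

Non-chord tone — an appoggiatura.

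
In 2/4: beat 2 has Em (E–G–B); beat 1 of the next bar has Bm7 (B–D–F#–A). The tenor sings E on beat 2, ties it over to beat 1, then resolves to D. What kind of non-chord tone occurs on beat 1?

The harmony at that moment is B minor seventh chord (B, D, F#, A); E is not a chord tone.
It is held over (the same pitch as the preceding E) and left by step down to D.
Held over from the previous chord and resolving down by step — a suspension.

Suspension.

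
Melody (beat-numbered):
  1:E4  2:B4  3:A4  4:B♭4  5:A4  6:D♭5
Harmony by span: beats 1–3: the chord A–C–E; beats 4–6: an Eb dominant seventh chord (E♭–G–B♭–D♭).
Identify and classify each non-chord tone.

B4 (beat 2) — appoggiatura; A4 (beat 5) — escape tone.

The harmony at that moment is A minor triad (A, C, E); B4 is not a chord tone.
It is approached by leap up from E4 and left by step down to A4.
Leap in, step out — an appoggiatura.
The harmony at that moment is E♭ dominant seventh chord (E♭, G, B♭, D♭); A4 is not a chord tone.
It is approached by step down from B♭4 and left by leap up to D♭5.
Step in, leap out — an escape tone.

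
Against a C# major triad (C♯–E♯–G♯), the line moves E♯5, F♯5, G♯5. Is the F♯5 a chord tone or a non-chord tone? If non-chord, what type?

Non-chord tone — a passing tone.

The harmony at that moment is C♯ major triad (C♯, E♯, G♯); F♯5 is not a chord tone.
It is approached by step up from E♯5 and left by step up to G♯5.
Step in, step out in the same direction — a passing tone.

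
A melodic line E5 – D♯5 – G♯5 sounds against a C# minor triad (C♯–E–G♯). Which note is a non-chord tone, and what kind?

D♯5 is an escape tone.

The harmony at that moment is C♯ minor triad (C♯, E, G♯); D♯5 is not a chord tone.
It is approached by step down from E5 and left by leap up to G♯5.
Step in, leap out — an escape tone.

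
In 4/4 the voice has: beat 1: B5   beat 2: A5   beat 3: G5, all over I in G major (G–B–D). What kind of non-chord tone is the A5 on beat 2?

Passing tone.

The harmony at that moment is G major triad (G, B, D); A5 is not a chord tone.
It is approached by step down from B5 and left by step down to G5.
Step in, step out in the same direction — a passing tone.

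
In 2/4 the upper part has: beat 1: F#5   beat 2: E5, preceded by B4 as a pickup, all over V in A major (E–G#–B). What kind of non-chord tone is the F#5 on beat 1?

Appoggiatura.

The harmony at that moment is E major triad (E, G#, B); F#5 is not a chord tone.
It is approached by leap up from B4 and left by step down to E5.
Leap in, step out, metrically accented — an appoggiatura.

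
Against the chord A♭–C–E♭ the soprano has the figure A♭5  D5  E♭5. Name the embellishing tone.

D5 is an appoggiatura.

The harmony at that moment is A♭ major triad (A♭, C, E♭); D5 is not a chord tone.
It is approached by leap down from A♭5 and left by step up to E♭5.
Leap in, step out — an appoggiatura.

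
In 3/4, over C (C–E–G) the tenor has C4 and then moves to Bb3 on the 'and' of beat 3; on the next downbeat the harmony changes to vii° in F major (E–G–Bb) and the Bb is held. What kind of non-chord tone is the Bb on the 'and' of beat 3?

Anticipation.

The harmony at that moment is C major triad (C, E, G); Bb3 is not a chord tone.
It is approached by step down from C4 and then sustained as the same pitch into the next harmony.
Arriving early and becoming a chord tone when the harmony changes — an anticipation.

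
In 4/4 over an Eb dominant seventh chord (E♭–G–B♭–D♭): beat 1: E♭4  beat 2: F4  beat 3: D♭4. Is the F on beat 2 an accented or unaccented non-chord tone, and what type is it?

The harmony at that moment is E♭ dominant seventh chord (E♭, G, B♭, D♭); F4 is not a chord tone.
It is approached by step up from E♭4 and left by leap down to D♭4.
Step in, leap out — an escape tone.
It falls on a weak beat, so it is unaccented.

Unaccented escape tone.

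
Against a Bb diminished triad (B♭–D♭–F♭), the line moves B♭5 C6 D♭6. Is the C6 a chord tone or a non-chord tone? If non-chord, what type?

Non-chord tone — a passing tone.

The harmony at that moment is B♭ diminished triad (B♭, D♭, F♭); C6 is not a chord tone.
It is approached by step up from B♭5 and left by step up to D♭6.
Step in, step out in the same direction — a passing tone.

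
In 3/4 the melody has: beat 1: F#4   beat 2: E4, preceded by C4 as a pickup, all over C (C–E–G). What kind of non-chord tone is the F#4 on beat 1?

The harmony at that moment is C major triad (C, E, G); F#4 is not a chord tone.
It is approached by leap up from C4 and left by step down to E4.
Leap in, step out, metrically accented — an appoggiatura.

Appoggiatura.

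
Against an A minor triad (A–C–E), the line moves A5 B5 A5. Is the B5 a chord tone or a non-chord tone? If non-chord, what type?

The harmony at that moment is A minor triad (A, C, E); B5 is not a chord tone.
It is approached by step up from A5 and left by step down to A5.
Step away and step back to the same note — a neighbor tone (upper neighbor).

Non-chord tone — a neighbor tone.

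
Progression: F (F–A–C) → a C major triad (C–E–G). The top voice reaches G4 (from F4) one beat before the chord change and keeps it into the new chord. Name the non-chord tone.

G4 is an anticipation.

The harmony at that moment is F major triad (F, A, C); G4 is not a chord tone.
It is approached by step up from F4 and then sustained as the same pitch into the next harmony.
Arriving early and becoming a chord tone when the harmony changes — an anticipation.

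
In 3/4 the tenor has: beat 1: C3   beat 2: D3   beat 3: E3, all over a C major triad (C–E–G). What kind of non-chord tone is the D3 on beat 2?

Passing tone.

The harmony at that moment is C major triad (C, E, G); D3 is not a chord tone.
It is approached by step up from C3 and left by step up to E3.
Step in, step out in the same direction — a passing tone.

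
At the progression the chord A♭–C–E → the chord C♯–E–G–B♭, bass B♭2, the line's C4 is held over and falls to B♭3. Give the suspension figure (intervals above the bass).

At the second chord the bass is B♭2. The suspended C4 lies a ninth above the bass; after resolving down by step to B♭3, the interval above the bass becomes an octave.
Suspension figures are named by those two intervals: 9–8.

9–8 suspension.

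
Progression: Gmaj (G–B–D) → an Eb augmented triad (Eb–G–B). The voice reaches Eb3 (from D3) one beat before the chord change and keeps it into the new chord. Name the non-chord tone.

The harmony at that moment is G major triad (G, B, D); Eb3 is not a chord tone.
It is approached by step up from D3 and then sustained as the same pitch into the next harmony.
Arriving early and becoming a chord tone when the harmony changes — an anticipation.

Eb3 is an anticipation.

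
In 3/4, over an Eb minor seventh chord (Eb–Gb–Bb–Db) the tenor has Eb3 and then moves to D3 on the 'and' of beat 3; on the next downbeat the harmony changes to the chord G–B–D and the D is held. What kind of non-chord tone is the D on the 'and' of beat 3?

The harmony at that moment is Eb minor seventh chord (Eb, Gb, Bb, Db); D3 is not a chord tone.
It is approached by step down from Eb3 and then sustained as the same pitch into the next harmony.
Arriving early and becoming a chord tone when the harmony changes — an anticipation.

Anticipation.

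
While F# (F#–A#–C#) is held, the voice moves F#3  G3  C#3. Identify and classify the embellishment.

G3 is an escape tone.

The harmony at that moment is F# major triad (F#, A#, C#); G3 is not a chord tone.
It is approached by step up from F#3 and left by leap down to C#3.
Step in, leap out — an escape tone.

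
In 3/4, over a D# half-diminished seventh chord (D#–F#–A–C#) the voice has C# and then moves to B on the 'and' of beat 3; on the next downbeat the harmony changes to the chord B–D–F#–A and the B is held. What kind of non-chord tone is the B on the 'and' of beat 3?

Anticipation.

The harmony at that moment is D# half-diminished seventh chord (D#, F#, A, C#); B is not a chord tone.
It is approached by step down from C# and then sustained as the same pitch into the next harmony.
Arriving early and becoming a chord tone when the harmony changes — an anticipation.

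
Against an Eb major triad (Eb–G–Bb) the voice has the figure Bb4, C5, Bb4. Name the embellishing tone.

The harmony at that moment is Eb major triad (Eb, G, Bb); C5 is not a chord tone.
It is approached by step up from Bb4 and left by step down to Bb4.
Step away and step back to the same note — a neighbor tone (upper neighbor).

C5 is a neighbor tone.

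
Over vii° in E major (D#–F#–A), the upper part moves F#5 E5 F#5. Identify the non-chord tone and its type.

E5 is a neighbor tone.

The harmony at that moment is D# diminished triad (D#, F#, A); E5 is not a chord tone.
It is approached by step down from F#5 and left by step up to F#5.
Step away and step back to the same note — a neighbor tone (lower neighbor).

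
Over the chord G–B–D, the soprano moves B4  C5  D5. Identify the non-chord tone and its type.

C5 is a passing tone.

The harmony at that moment is G major triad (G, B, D); C5 is not a chord tone.
It is approached by step up from B4 and left by step up to D5.
Step in, step out in the same direction — a passing tone.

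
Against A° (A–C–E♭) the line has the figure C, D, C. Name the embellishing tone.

The harmony at that moment is A diminished triad (A, C, E♭); D is not a chord tone.
It is approached by step up from C and left by step down to C.
Step away and step back to the same note — a neighbor tone (upper neighbor).

D is a neighbor tone.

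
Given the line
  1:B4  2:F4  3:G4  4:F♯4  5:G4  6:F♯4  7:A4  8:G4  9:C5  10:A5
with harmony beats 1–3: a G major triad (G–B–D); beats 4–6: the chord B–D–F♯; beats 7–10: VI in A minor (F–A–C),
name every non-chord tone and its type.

F4 (beat 2) — appoggiatura; G4 (beat 5) — neighbor tone; G4 (beat 8) — escape tone.

The harmony at that moment is G major triad (G, B, D); F4 is not a chord tone.
It is approached by leap down from B4 and left by step up to G4.
Leap in, step out — an appoggiatura.
The harmony at that moment is B minor triad (B, D, F♯); G4 is not a chord tone.
It is approached by step up from F♯4 and left by step down to F♯4.
Step away and step back to the same note — a neighbor tone (upper neighbor).
The harmony at that moment is F major triad (F, A, C); G4 is not a chord tone.
It is approached by step down from A4 and left by leap up to C5.
Step in, leap out — an escape tone.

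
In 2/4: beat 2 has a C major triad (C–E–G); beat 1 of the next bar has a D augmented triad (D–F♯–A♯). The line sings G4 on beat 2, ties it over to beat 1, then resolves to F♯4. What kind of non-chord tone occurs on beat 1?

Suspension.

The harmony at that moment is D augmented triad (D, F♯, A♯); G4 is not a chord tone.
It is held over (the same pitch as the preceding G4) and left by step down to F♯4.
Held over from the previous chord and resolving down by step — a suspension.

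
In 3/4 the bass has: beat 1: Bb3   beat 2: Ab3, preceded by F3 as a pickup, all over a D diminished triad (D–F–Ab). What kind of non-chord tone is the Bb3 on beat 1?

Appoggiatura.

The harmony at that moment is D diminished triad (D, F, Ab); Bb3 is not a chord tone.
It is approached by leap up from F3 and left by step down to Ab3.
Leap in, step out, metrically accented — an appoggiatura.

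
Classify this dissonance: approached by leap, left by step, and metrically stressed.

Appoggiatura.

Approach: by leap. Departure: by step. Metric position: strong.
Leap in, step out, in a metrically strong position — an appoggiatura. (It is the mirror image of the escape tone, which steps in and leaps out from a weak position.)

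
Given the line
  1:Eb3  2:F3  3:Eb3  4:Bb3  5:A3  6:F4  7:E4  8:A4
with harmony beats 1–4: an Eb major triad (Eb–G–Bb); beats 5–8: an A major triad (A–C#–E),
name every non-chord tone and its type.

F3 (beat 2) — neighbor tone; F4 (beat 6) — appoggiatura.

The harmony at that moment is Eb major triad (Eb, G, Bb); F3 is not a chord tone.
It is approached by step up from Eb3 and left by step down to Eb3.
Step away and step back to the same note — a neighbor tone (upper neighbor).
The harmony at that moment is A major triad (A, C#, E); F4 is not a chord tone.
It is approached by leap up from A3 and left by step down to E4.
Leap in, step out — an appoggiatura.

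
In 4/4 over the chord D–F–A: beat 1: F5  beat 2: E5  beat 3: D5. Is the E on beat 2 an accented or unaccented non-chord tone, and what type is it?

Unaccented passing tone.

The harmony at that moment is D minor triad (D, F, A); E5 is not a chord tone.
It is approached by step down from F5 and left by step down to D5.
Step in, step out in the same direction — a passing tone.
It falls on a weak beat, so it is unaccented.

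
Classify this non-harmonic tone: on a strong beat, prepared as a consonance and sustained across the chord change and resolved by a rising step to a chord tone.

Approach: by preparation — the pitch is first a chord tone, then held (tied or repeated) while the harmony changes under it. Departure: up by step. Metric position: strong.
A prepared dissonance that resolves upward by step — a retardation. (The same figure resolving downward would be a suspension.)

Retardation.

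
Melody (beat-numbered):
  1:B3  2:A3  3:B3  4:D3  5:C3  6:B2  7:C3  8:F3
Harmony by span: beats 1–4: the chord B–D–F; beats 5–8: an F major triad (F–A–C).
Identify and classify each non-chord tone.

The harmony at that moment is B diminished triad (B, D, F); A3 is not a chord tone.
It is approached by step down from B3 and left by step up to B3.
Step away and step back to the same note — a neighbor tone (lower neighbor).
The harmony at that moment is F major triad (F, A, C); B2 is not a chord tone.
It is approached by step down from C3 and left by step up to C3.
Step away and step back to the same note — a neighbor tone (lower neighbor).

A3 (beat 2) — neighbor tone; B2 (beat 6) — neighbor tone.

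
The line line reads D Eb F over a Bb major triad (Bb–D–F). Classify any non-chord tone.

Eb is a passing tone.

The harmony at that moment is Bb major triad (Bb, D, F); Eb is not a chord tone.
It is approached by step up from D and left by step up to F.
Step in, step out in the same direction — a passing tone.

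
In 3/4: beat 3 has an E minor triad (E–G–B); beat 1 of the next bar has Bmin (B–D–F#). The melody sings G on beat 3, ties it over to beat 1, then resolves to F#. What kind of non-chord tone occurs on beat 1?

Suspension.

The harmony at that moment is B minor triad (B, D, F#); G is not a chord tone.
It is held over (the same pitch as the preceding G) and left by step down to F#.
Held over from the previous chord and resolving down by step — a suspension.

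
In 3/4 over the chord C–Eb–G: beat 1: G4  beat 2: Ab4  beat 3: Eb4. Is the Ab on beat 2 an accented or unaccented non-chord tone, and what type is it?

The harmony at that moment is C minor triad (C, Eb, G); Ab4 is not a chord tone.
It is approached by step up from G4 and left by leap down to Eb4.
Step in, leap out — an escape tone.
It falls on a weak beat, so it is unaccented.

Unaccented escape tone.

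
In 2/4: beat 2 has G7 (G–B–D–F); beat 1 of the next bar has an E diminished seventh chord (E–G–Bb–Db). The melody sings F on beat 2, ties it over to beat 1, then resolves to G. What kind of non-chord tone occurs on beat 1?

Retardation.

The harmony at that moment is E diminished seventh chord (E, G, Bb, Db); F is not a chord tone.
It is held over (the same pitch as the preceding F) and left by step up to G.
Held over from the previous chord and resolving up by step — a retardation.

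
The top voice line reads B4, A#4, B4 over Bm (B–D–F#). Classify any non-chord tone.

The harmony at that moment is B minor triad (B, D, F#); A#4 is not a chord tone.
It is approached by step down from B4 and left by step up to B4.
Step away and step back to the same note — a neighbor tone (lower neighbor).

A#4 is a neighbor tone.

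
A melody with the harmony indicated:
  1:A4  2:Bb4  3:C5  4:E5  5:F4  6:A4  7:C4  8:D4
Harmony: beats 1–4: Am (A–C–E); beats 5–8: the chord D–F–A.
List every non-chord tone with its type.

The harmony at that moment is A minor triad (A, C, E); Bb4 is not a chord tone.
It is approached by step up from A4 and left by step up to C5.
Step in, step out in the same direction — a passing tone.
The harmony at that moment is D minor triad (D, F, A); C4 is not a chord tone.
It is approached by leap down from A4 and left by step up to D4.
Leap in, step out — an appoggiatura.

Bb4 (beat 2) — passing tone; C4 (beat 7) — appoggiatura.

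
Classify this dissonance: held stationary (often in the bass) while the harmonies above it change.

Pedal tone.

Approach: none. Departure: none — a single pitch is sustained while the chords change around it, passing through harmonies that do not contain it.
No melodic motion at all; the dissonance is created entirely by the moving harmonies against the stationary note — a pedal tone (pedal point).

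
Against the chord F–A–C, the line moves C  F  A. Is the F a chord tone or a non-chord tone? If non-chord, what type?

F major triad contains F, A, C; F is the root, so it is a chord tone.

Chord tone (the root of F major triad).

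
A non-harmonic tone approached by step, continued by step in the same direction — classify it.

Passing tone.

Approach: by step. Departure: by step, continuing in the same direction.
Stepwise on both sides with no change of direction means the note fills in the space between two different chord tones — a passing tone. (Had it turned back to its starting note it would be a neighbor tone instead.)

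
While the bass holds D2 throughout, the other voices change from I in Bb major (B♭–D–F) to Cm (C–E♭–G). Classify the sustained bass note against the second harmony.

The harmony at that moment is C minor triad (C, E♭, G); D2 is not a chord tone.
It is held over (the same pitch as the preceding D2) and then sustained as the same pitch into the next harmony.
Sustained through a change of harmony — a pedal tone.

Pedal tone (pedal point).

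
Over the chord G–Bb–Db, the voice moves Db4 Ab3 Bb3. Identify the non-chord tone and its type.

Ab3 is an appoggiatura.

The harmony at that moment is G diminished triad (G, Bb, Db); Ab3 is not a chord tone.
It is approached by leap down from Db4 and left by step up to Bb3.
Leap in, step out — an appoggiatura.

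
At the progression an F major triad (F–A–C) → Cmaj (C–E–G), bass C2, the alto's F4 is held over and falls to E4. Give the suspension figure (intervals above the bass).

4–3 suspension.

At the second chord the bass is C2. The suspended F4 lies a fourth above the bass; after resolving down by step to E4, the interval above the bass becomes a third.
Suspension figures are named by those two intervals: 4–3.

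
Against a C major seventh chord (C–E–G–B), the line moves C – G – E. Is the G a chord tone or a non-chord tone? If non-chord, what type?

C major seventh chord contains C, E, G, B; G is the fifth, so it is a chord tone.

Chord tone (the fifth of C major seventh chord).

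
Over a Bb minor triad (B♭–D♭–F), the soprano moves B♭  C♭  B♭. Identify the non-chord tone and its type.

The harmony at that moment is B♭ minor triad (B♭, D♭, F); C♭ is not a chord tone.
It is approached by step up from B♭ and left by step down to B♭.
Step away and step back to the same note — a neighbor tone (upper neighbor).

C♭ is a neighbor tone.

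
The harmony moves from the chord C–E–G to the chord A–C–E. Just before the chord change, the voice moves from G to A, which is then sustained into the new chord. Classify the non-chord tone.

The harmony at that moment is C major triad (C, E, G); A is not a chord tone.
It is approached by step up from G and then sustained as the same pitch into the next harmony.
Arriving early and becoming a chord tone when the harmony changes — an anticipation.

A is an anticipation.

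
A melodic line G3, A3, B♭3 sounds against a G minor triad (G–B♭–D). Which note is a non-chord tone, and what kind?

The harmony at that moment is G minor triad (G, B♭, D); A3 is not a chord tone.
It is approached by step up from G3 and left by step up to B♭3.
Step in, step out in the same direction — a passing tone.

A3 is a passing tone.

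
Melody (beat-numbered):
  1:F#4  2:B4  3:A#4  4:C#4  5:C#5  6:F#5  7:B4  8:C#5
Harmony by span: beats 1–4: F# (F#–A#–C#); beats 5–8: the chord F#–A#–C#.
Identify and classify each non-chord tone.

B4 (beat 2) — appoggiatura; B4 (beat 7) — appoggiatura.

The harmony at that moment is F# major triad (F#, A#, C#); B4 is not a chord tone.
It is approached by leap up from F#4 and left by step down to A#4.
Leap in, step out — an appoggiatura.
The harmony at that moment is F# major triad (F#, A#, C#); B4 is not a chord tone.
It is approached by leap down from F#5 and left by step up to C#5.
Leap in, step out — an appoggiatura.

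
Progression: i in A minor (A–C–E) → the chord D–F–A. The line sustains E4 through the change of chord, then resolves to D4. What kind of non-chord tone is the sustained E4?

E4 is a suspension.

The harmony at that moment is D minor triad (D, F, A); E4 is not a chord tone.
It is held over (the same pitch as the preceding E4) and left by step down to D4.
Held over from the previous chord and resolving down by step — a suspension.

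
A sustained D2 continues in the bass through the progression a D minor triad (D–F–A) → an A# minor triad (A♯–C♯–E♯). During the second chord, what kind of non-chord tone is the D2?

The harmony at that moment is A♯ minor triad (A♯, C♯, E♯); D2 is not a chord tone.
It is held over (the same pitch as the preceding D2) and then sustained as the same pitch into the next harmony.
Sustained through a change of harmony — a pedal tone.

Pedal tone (pedal point).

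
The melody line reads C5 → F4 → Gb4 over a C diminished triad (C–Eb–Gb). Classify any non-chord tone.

The harmony at that moment is C diminished triad (C, Eb, Gb); F4 is not a chord tone.
It is approached by leap down from C5 and left by step up to Gb4.
Leap in, step out — an appoggiatura.

F4 is an appoggiatura.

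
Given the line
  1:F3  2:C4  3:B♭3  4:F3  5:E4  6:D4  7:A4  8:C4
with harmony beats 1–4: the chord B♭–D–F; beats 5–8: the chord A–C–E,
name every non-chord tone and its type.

The harmony at that moment is B♭ major triad (B♭, D, F); C4 is not a chord tone.
It is approached by leap up from F3 and left by step down to B♭3.
Leap in, step out — an appoggiatura.
The harmony at that moment is A minor triad (A, C, E); D4 is not a chord tone.
It is approached by step down from E4 and left by leap up to A4.
Step in, leap out — an escape tone.

C4 (beat 2) — appoggiatura; D4 (beat 6) — escape tone.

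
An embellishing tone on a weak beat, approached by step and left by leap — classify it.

Approach: by step. Departure: by leap. Metric position: weak.
Step in, leap out, from a weak position — an escape tone (échappée). (It is the mirror image of the appoggiatura, which leaps in and steps out on a strong beat.)

Escape tone.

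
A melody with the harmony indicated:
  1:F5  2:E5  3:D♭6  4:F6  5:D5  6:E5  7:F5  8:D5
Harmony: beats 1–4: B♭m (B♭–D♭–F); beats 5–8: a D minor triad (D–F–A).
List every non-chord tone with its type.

E5 (beat 2) — escape tone; E5 (beat 6) — passing tone.

The harmony at that moment is B♭ minor triad (B♭, D♭, F); E5 is not a chord tone.
It is approached by step down from F5 and left by leap up to D♭6.
Step in, leap out — an escape tone.
The harmony at that moment is D minor triad (D, F, A); E5 is not a chord tone.
It is approached by step up from D5 and left by step up to F5.
Step in, step out in the same direction — a passing tone.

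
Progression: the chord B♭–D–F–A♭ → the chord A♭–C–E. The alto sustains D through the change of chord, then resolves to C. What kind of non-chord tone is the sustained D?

D is a suspension.

The harmony at that moment is A♭ augmented triad (A♭, C, E); D is not a chord tone.
It is held over (the same pitch as the preceding D) and left by step down to C.
Held over from the previous chord and resolving down by step — a suspension.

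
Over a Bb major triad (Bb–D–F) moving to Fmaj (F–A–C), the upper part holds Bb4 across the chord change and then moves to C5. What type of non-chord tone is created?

Bb4 is a retardation.

The harmony at that moment is F major triad (F, A, C); Bb4 is not a chord tone.
It is held over (the same pitch as the preceding Bb4) and left by step up to C5.
Held over from the previous chord and resolving up by step — a retardation.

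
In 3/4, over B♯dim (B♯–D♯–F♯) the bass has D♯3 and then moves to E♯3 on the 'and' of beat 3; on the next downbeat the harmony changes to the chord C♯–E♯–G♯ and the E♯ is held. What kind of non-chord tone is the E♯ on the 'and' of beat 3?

Anticipation.

The harmony at that moment is B♯ diminished triad (B♯, D♯, F♯); E♯3 is not a chord tone.
It is approached by step up from D♯3 and then sustained as the same pitch into the next harmony.
Arriving early and becoming a chord tone when the harmony changes — an anticipation.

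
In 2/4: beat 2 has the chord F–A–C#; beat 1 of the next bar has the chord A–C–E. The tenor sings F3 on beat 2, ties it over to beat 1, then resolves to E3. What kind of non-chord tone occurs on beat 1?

The harmony at that moment is A minor triad (A, C, E); F3 is not a chord tone.
It is held over (the same pitch as the preceding F3) and left by step down to E3.
Held over from the previous chord and resolving down by step — a suspension.

Suspension.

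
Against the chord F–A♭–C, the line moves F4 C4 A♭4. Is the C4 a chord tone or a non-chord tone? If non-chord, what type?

F minor triad contains F, A♭, C; C is the fifth, so it is a chord tone.

Chord tone (the fifth of F minor triad).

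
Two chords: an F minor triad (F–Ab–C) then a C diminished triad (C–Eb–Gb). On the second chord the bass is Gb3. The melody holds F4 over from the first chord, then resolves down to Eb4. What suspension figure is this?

7–6 suspension.

At the second chord the bass is Gb3. The suspended F4 lies a seventh above the bass; after resolving down by step to Eb4, the interval above the bass becomes a sixth.
Suspension figures are named by those two intervals: 7–6.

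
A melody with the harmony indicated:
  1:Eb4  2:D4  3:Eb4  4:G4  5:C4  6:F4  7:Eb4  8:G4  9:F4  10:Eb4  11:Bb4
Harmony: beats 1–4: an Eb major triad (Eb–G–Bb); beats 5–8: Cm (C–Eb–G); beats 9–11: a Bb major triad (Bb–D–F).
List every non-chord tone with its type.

The harmony at that moment is Eb major triad (Eb, G, Bb); D4 is not a chord tone.
It is approached by step down from Eb4 and left by step up to Eb4.
Step away and step back to the same note — a neighbor tone (lower neighbor).
The harmony at that moment is C minor triad (C, Eb, G); F4 is not a chord tone.
It is approached by leap up from C4 and left by step down to Eb4.
Leap in, step out — an appoggiatura.
The harmony at that moment is Bb major triad (Bb, D, F); Eb4 is not a chord tone.
It is approached by step down from F4 and left by leap up to Bb4.
Step in, leap out — an escape tone.

D4 (beat 2) — neighbor tone; F4 (beat 6) — appoggiatura; Eb4 (beat 10) — escape tone.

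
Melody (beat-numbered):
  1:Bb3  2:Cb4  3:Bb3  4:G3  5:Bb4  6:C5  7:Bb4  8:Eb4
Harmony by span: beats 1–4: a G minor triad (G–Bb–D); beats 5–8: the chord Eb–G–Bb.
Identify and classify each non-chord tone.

The harmony at that moment is G minor triad (G, Bb, D); Cb4 is not a chord tone.
It is approached by step up from Bb3 and left by step down to Bb3.
Step away and step back to the same note — a neighbor tone (upper neighbor).
The harmony at that moment is Eb major triad (Eb, G, Bb); C5 is not a chord tone.
It is approached by step up from Bb4 and left by step down to Bb4.
Step away and step back to the same note — a neighbor tone (upper neighbor).

Cb4 (beat 2) — neighbor tone; C5 (beat 6) — neighbor tone.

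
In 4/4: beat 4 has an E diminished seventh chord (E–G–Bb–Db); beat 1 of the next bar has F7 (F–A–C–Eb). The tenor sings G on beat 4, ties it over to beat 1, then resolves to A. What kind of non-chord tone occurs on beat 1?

The harmony at that moment is F dominant seventh chord (F, A, C, Eb); G is not a chord tone.
It is held over (the same pitch as the preceding G) and left by step up to A.
Held over from the previous chord and resolving up by step — a retardation.

Retardation.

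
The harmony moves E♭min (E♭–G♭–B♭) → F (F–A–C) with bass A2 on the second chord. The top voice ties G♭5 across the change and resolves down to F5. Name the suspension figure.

At the second chord the bass is A2. The suspended G♭5 lies a seventh above the bass; after resolving down by step to F5, the interval above the bass becomes a sixth.
Suspension figures are named by those two intervals: 7–6.

7–6 suspension.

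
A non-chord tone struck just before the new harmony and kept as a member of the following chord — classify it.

Anticipation.

Approach: ahead of the chord change (typically by step), so it is dissonant against the current harmony. Departure: none — the same pitch is restated or held and is a chord tone of the new harmony.
Dissonant first, consonant once the harmony catches up: the note simply arrives early — an anticipation. (The reverse timing, consonant first and dissonant after the change, would be a suspension or retardation.)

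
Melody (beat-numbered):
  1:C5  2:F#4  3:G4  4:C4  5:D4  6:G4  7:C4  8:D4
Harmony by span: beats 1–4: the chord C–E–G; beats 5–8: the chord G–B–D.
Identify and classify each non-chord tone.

The harmony at that moment is C major triad (C, E, G); F#4 is not a chord tone.
It is approached by leap down from C5 and left by step up to G4.
Leap in, step out — an appoggiatura.
The harmony at that moment is G major triad (G, B, D); C4 is not a chord tone.
It is approached by leap down from G4 and left by step up to D4.
Leap in, step out — an appoggiatura.

F#4 (beat 2) — appoggiatura; C4 (beat 7) — appoggiatura.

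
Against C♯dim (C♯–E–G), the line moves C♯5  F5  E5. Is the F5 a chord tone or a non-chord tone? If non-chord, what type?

Non-chord tone — an appoggiatura.

The harmony at that moment is C♯ diminished triad (C♯, E, G); F5 is not a chord tone.
It is approached by leap up from C♯5 and left by step down to E5.
Leap in, step out — an appoggiatura.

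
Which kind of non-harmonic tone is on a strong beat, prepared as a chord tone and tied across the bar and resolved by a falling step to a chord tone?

Suspension.

Approach: by preparation — the pitch is first a chord tone, then held (tied or repeated) while the harmony changes under it. Departure: down by step. Metric position: strong.
A prepared dissonance that resolves downward by step — a suspension. (The same figure resolving upward would be a retardation.)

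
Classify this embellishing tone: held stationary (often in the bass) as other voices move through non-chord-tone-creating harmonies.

Approach: none. Departure: none — a single pitch is sustained while the chords change around it, passing through harmonies that do not contain it.
No melodic motion at all; the dissonance is created entirely by the moving harmonies against the stationary note — a pedal tone (pedal point).

Pedal tone.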